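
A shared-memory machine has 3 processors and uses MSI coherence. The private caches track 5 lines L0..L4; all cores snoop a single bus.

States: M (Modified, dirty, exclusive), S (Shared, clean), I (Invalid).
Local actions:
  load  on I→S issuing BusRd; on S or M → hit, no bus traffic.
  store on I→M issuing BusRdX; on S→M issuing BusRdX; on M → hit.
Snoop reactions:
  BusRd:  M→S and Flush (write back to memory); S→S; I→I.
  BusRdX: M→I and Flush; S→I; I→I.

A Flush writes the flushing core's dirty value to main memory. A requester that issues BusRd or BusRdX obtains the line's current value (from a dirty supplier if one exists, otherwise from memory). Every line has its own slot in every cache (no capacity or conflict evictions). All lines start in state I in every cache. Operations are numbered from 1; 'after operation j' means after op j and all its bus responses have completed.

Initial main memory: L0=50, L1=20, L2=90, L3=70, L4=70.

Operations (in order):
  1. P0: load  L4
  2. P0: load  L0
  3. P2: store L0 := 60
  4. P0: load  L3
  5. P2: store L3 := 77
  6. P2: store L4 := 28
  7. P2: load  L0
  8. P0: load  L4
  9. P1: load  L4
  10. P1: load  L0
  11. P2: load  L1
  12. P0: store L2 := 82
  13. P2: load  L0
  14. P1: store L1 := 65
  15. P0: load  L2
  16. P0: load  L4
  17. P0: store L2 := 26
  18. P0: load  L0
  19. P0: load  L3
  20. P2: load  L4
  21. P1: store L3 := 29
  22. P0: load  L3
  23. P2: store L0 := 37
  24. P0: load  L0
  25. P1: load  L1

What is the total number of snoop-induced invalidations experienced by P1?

invalidations = 1

step 1: P0: load  L4  ⟶  SII  (L4)  txn=BusRd  M[L4]=70
step 2: P0: load  L0  ⟶  SII  (L0)  txn=BusRd  M[L0]=50
step 3: P2: store L0 := 60  ⟶  IIM  (L0)  txn=BusRdX  M[L0]=50
step 4: P0: load  L3  ⟶  SII  (L3)  txn=BusRd  M[L3]=70
step 5: P2: store L3 := 77  ⟶  IIM  (L3)  txn=BusRdX  M[L3]=70
step 6: P2: store L4 := 28  ⟶  IIM  (L4)  txn=BusRdX  M[L4]=70
step 7: P2: load  L0  ⟶  IIM  (L0)  txn=∅  M[L0]=50
step 8: P0: load  L4  ⟶  SIS  (L4)  txn=BusRd+Flush  M[L4]=28
step 9: P1: load  L4  ⟶  SSS  (L4)  txn=BusRd  M[L4]=28
step 10: P1: load  L0  ⟶  ISS  (L0)  txn=BusRd+Flush  M[L0]=60
step 11: P2: load  L1  ⟶  IIS  (L1)  txn=BusRd  M[L1]=20
step 12: P0: store L2 := 82  ⟶  MII  (L2)  txn=BusRdX  M[L2]=90
step 13: P2: load  L0  ⟶  ISS  (L0)  txn=∅  M[L0]=60
step 14: P1: store L1 := 65  ⟶  IMI  (L1)  txn=BusRdX  M[L1]=20
step 15: P0: load  L2  ⟶  MII  (L2)  txn=∅  M[L2]=90
step 16: P0: load  L4  ⟶  SSS  (L4)  txn=∅  M[L4]=28
step 17: P0: store L2 := 26  ⟶  MII  (L2)  txn=∅  M[L2]=90
step 18: P0: load  L0  ⟶  SSS  (L0)  txn=BusRd  M[L0]=60
step 19: P0: load  L3  ⟶  SIS  (L3)  txn=BusRd+Flush  M[L3]=77
step 20: P2: load  L4  ⟶  SSS  (L4)  txn=∅  M[L4]=28
step 21: P1: store L3 := 29  ⟶  IMI  (L3)  txn=BusRdX  M[L3]=77
step 22: P0: load  L3  ⟶  SSI  (L3)  txn=BusRd+Flush  M[L3]=29
step 23: P2: store L0 := 37  ⟶  IIM  (L0)  txn=BusRdX  M[L0]=60
step 24: P0: load  L0  ⟶  SIS  (L0)  txn=BusRd+Flush  M[L0]=37
step 25: P1: load  L1  ⟶  IMI  (L1)  txn=∅  M[L1]=20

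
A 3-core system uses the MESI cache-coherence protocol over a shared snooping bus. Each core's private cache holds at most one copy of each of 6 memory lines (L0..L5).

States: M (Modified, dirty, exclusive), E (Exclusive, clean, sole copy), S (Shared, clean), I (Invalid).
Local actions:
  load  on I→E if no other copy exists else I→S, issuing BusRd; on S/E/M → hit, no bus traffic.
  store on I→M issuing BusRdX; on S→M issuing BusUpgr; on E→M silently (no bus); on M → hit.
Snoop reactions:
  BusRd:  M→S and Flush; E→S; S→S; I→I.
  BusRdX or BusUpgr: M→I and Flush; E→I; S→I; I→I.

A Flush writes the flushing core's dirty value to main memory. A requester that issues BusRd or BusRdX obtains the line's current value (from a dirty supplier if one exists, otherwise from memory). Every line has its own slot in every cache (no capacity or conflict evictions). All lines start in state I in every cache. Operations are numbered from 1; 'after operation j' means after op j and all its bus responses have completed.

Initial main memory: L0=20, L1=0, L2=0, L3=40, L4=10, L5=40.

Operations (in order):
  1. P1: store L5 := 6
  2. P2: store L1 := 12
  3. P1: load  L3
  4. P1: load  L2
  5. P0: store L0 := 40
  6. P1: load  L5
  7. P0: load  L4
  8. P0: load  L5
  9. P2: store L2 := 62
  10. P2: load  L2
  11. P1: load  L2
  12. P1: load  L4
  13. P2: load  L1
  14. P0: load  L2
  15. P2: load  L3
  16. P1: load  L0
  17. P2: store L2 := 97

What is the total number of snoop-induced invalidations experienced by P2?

1. P1: store L5 := 6  bus=[BusRdX]  L5: P0=I P1=M P2=I  mem[L5]=40
2. P2: store L1 := 12  bus=[BusRdX]  L1: P0=I P1=I P2=M  mem[L1]=0
3. P1: load  L3  bus=[BusRd]  L3: P0=I P1=E P2=I  mem[L3]=40
4. P1: load  L2  bus=[BusRd]  L2: P0=I P1=E P2=I  mem[L2]=0
5. P0: store L0 := 40  bus=[BusRdX]  L0: P0=M P1=I P2=I  mem[L0]=20
6. P1: load  L5  bus=[-]  L5: P0=I P1=M P2=I  mem[L5]=40
7. P0: load  L4  bus=[BusRd]  L4: P0=E P1=I P2=I  mem[L4]=10
8. P0: load  L5  bus=[BusRd,Flush]  L5: P0=S P1=S P2=I  mem[L5]=6
9. P2: store L2 := 62  bus=[BusRdX]  L2: P0=I P1=I P2=M  mem[L2]=0
10. P2: load  L2  bus=[-]  L2: P0=I P1=I P2=M  mem[L2]=0
11. P1: load  L2  bus=[BusRd,Flush]  L2: P0=I P1=S P2=S  mem[L2]=62
12. P1: load  L4  bus=[BusRd]  L4: P0=S P1=S P2=I  mem[L4]=10
13. P2: load  L1  bus=[-]  L1: P0=I P1=I P2=M  mem[L1]=0
14. P0: load  L2  bus=[BusRd]  L2: P0=S P1=S P2=S  mem[L2]=62
15. P2: load  L3  bus=[BusRd]  L3: P0=I P1=S P2=S  mem[L3]=40
16. P1: load  L0  bus=[BusRd,Flush]  L0: P0=S P1=S P2=I  mem[L0]=40
17. P2: store L2 := 97  bus=[BusUpgr]  L2: P0=I P1=I P2=M  mem[L2]=62

invalidations = 0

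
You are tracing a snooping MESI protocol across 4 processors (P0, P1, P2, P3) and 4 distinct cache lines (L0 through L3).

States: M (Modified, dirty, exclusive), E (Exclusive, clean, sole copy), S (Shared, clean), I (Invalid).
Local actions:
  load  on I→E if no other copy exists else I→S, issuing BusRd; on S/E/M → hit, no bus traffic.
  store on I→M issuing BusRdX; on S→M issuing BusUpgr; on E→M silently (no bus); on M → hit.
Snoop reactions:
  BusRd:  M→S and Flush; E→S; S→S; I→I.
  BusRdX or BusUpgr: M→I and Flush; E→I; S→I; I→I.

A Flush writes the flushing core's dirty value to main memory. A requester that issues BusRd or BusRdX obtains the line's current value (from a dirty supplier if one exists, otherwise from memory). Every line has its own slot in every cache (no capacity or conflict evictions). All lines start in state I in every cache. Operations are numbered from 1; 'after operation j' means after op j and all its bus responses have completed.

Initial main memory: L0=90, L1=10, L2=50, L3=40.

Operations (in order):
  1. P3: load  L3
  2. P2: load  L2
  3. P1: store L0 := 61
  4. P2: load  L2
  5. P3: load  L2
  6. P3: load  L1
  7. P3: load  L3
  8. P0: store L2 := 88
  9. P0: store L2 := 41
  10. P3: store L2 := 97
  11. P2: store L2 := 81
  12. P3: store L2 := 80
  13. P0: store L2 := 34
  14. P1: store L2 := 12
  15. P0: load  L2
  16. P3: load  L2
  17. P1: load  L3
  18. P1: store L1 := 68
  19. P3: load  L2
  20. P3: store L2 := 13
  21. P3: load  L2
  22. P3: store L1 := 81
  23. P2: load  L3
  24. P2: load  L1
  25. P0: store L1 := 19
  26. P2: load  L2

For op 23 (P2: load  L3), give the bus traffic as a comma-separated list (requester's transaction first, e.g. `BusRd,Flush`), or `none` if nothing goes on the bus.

bus = BusRd

  op1 P3: load  L3 → I/I/I/E on L3; bus BusRd; mem=40
  op2 P2: load  L2 → I/I/E/I on L2; bus BusRd; mem=50
  op3 P1: store L0 := 61 → I/M/I/I on L0; bus BusRdX; mem=90
  op4 P2: load  L2 → I/I/E/I on L2; bus (none); mem=50
  op5 P3: load  L2 → I/I/S/S on L2; bus BusRd; mem=50
  op6 P3: load  L1 → I/I/I/E on L1; bus BusRd; mem=10
  op7 P3: load  L3 → I/I/I/E on L3; bus (none); mem=40
  op8 P0: store L2 := 88 → M/I/I/I on L2; bus BusRdX; mem=50
  op9 P0: store L2 := 41 → M/I/I/I on L2; bus (none); mem=50
  op10 P3: store L2 := 97 → I/I/I/M on L2; bus BusRdX Flush; mem=41
  op11 P2: store L2 := 81 → I/I/M/I on L2; bus BusRdX Flush; mem=97
  op12 P3: store L2 := 80 → I/I/I/M on L2; bus BusRdX Flush; mem=81
  op13 P0: store L2 := 34 → M/I/I/I on L2; bus BusRdX Flush; mem=80
  op14 P1: store L2 := 12 → I/M/I/I on L2; bus BusRdX Flush; mem=34
  op15 P0: load  L2 → S/S/I/I on L2; bus BusRd Flush; mem=12
  op16 P3: load  L2 → S/S/I/S on L2; bus BusRd; mem=12
  op17 P1: load  L3 → I/S/I/S on L3; bus BusRd; mem=40
  op18 P1: store L1 := 68 → I/M/I/I on L1; bus BusRdX; mem=10
  op19 P3: load  L2 → S/S/I/S on L2; bus (none); mem=12
  op20 P3: store L2 := 13 → I/I/I/M on L2; bus BusUpgr; mem=12
  op21 P3: load  L2 → I/I/I/M on L2; bus (none); mem=12
  op22 P3: store L1 := 81 → I/I/I/M on L1; bus BusRdX Flush; mem=68
  op23 P2: load  L3 → I/S/S/S on L3; bus BusRd; mem=40
  op24 P2: load  L1 → I/I/S/S on L1; bus BusRd Flush; mem=81
  op25 P0: store L1 := 19 → M/I/I/I on L1; bus BusRdX; mem=81
  op26 P2: load  L2 → I/I/S/S on L2; bus BusRd Flush; mem=13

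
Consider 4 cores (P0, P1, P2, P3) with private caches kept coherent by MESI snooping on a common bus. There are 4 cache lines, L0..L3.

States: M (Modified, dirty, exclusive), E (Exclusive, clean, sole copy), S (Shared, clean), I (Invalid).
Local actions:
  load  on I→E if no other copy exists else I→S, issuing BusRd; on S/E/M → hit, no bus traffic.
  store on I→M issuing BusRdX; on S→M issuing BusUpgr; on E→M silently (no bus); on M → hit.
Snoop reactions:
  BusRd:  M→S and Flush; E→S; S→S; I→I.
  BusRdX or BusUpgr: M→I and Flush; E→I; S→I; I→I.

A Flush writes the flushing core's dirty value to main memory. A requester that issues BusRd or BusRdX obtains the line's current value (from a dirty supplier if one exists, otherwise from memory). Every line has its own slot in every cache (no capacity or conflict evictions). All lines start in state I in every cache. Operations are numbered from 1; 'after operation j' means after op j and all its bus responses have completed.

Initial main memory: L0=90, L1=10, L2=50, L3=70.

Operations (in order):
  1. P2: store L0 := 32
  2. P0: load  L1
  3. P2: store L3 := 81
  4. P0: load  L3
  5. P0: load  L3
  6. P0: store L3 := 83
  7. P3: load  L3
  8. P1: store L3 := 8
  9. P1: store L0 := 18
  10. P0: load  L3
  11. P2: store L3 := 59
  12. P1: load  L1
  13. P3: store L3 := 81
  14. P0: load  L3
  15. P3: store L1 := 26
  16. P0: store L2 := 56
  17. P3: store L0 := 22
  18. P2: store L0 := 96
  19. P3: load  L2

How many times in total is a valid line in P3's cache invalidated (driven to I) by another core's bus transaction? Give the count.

invalidations = 2

[1] P2: store L0 := 32 | P0:I, P1:I, P2:M(32), P3:I | bus: BusRdX
[2] P0: load  L1 | P0:E(10), P1:I, P2:I, P3:I | bus: BusRd
[3] P2: store L3 := 81 | P0:I, P1:I, P2:M(81), P3:I | bus: BusRdX
[4] P0: load  L3 | P0:S(81), P1:I, P2:S(81), P3:I | bus: BusRd,Flush
[5] P0: load  L3 | P0:S(81), P1:I, P2:S(81), P3:I | bus: none
[6] P0: store L3 := 83 | P0:M(83), P1:I, P2:I, P3:I | bus: BusUpgr
[7] P3: load  L3 | P0:S(83), P1:I, P2:I, P3:S(83) | bus: BusRd,Flush
[8] P1: store L3 := 8 | P0:I, P1:M(8), P2:I, P3:I | bus: BusRdX
[9] P1: store L0 := 18 | P0:I, P1:M(18), P2:I, P3:I | bus: BusRdX,Flush
[10] P0: load  L3 | P0:S(8), P1:S(8), P2:I, P3:I | bus: BusRd,Flush
[11] P2: store L3 := 59 | P0:I, P1:I, P2:M(59), P3:I | bus: BusRdX
[12] P1: load  L1 | P0:S(10), P1:S(10), P2:I, P3:I | bus: BusRd
[13] P3: store L3 := 81 | P0:I, P1:I, P2:I, P3:M(81) | bus: BusRdX,Flush
[14] P0: load  L3 | P0:S(81), P1:I, P2:I, P3:S(81) | bus: BusRd,Flush
[15] P3: store L1 := 26 | P0:I, P1:I, P2:I, P3:M(26) | bus: BusRdX
[16] P0: store L2 := 56 | P0:M(56), P1:I, P2:I, P3:I | bus: BusRdX
[17] P3: store L0 := 22 | P0:I, P1:I, P2:I, P3:M(22) | bus: BusRdX,Flush
[18] P2: store L0 := 96 | P0:I, P1:I, P2:M(96), P3:I | bus: BusRdX,Flush
[19] P3: load  L2 | P0:S(56), P1:I, P2:I, P3:S(56) | bus: BusRd,Flush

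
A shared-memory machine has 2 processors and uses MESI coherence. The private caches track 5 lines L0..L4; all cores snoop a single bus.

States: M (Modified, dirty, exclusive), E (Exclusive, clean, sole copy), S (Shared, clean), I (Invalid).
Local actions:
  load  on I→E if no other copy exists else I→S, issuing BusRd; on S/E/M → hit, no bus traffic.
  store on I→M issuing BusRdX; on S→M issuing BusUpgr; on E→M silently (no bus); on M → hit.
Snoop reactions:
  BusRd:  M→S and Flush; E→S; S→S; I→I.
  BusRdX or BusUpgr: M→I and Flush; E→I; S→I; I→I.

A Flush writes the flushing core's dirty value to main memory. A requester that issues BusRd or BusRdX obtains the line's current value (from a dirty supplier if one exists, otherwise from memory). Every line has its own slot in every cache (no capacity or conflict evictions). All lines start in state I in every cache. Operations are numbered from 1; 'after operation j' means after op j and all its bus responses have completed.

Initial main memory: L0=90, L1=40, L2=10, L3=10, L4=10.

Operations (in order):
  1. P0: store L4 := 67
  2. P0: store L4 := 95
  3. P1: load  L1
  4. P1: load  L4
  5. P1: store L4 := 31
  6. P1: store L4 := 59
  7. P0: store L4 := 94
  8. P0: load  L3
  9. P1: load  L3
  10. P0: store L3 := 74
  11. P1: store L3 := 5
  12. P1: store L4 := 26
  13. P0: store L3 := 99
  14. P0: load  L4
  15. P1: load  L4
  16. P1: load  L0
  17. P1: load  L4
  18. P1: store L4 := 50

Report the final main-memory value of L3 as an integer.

memory[L3] = 5

1. P0: store L4 := 67  bus=[BusRdX]  L4: P0=M P1=I  mem[L4]=10
2. P0: store L4 := 95  bus=[-]  L4: P0=M P1=I  mem[L4]=10
3. P1: load  L1  bus=[BusRd]  L1: P0=I P1=E  mem[L1]=40
4. P1: load  L4  bus=[BusRd,Flush]  L4: P0=S P1=S  mem[L4]=95
5. P1: store L4 := 31  bus=[BusUpgr]  L4: P0=I P1=M  mem[L4]=95
6. P1: store L4 := 59  bus=[-]  L4: P0=I P1=M  mem[L4]=95
7. P0: store L4 := 94  bus=[BusRdX,Flush]  L4: P0=M P1=I  mem[L4]=59
8. P0: load  L3  bus=[BusRd]  L3: P0=E P1=I  mem[L3]=10
9. P1: load  L3  bus=[BusRd]  L3: P0=S P1=S  mem[L3]=10
10. P0: store L3 := 74  bus=[BusUpgr]  L3: P0=M P1=I  mem[L3]=10
11. P1: store L3 := 5  bus=[BusRdX,Flush]  L3: P0=I P1=M  mem[L3]=74
12. P1: store L4 := 26  bus=[BusRdX,Flush]  L4: P0=I P1=M  mem[L4]=94
13. P0: store L3 := 99  bus=[BusRdX,Flush]  L3: P0=M P1=I  mem[L3]=5
14. P0: load  L4  bus=[BusRd,Flush]  L4: P0=S P1=S  mem[L4]=26
15. P1: load  L4  bus=[-]  L4: P0=S P1=S  mem[L4]=26
16. P1: load  L0  bus=[BusRd]  L0: P0=I P1=E  mem[L0]=90
17. P1: load  L4  bus=[-]  L4: P0=S P1=S  mem[L4]=26
18. P1: store L4 := 50  bus=[BusUpgr]  L4: P0=I P1=M  mem[L4]=26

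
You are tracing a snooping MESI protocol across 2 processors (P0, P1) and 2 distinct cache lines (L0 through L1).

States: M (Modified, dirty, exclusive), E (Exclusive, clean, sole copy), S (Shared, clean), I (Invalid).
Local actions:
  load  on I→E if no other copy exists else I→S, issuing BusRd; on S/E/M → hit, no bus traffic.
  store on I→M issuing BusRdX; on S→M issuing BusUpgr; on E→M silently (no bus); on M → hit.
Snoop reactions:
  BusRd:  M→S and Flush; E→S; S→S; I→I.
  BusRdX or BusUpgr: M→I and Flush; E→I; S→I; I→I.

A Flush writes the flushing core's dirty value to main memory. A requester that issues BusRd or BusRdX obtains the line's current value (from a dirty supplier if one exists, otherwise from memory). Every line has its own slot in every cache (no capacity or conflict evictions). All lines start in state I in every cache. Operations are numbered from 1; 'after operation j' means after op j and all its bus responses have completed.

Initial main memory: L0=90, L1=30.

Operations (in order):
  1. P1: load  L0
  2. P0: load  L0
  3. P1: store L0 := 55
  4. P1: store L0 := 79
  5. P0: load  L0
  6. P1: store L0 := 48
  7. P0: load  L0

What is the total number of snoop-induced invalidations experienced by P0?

invalidations = 2

  op1 P1: load  L0 → I/E on L0; bus BusRd; mem=90
  op2 P0: load  L0 → S/S on L0; bus BusRd; mem=90
  op3 P1: store L0 := 55 → I/M on L0; bus BusUpgr; mem=90
  op4 P1: store L0 := 79 → I/M on L0; bus (none); mem=90
  op5 P0: load  L0 → S/S on L0; bus BusRd Flush; mem=79
  op6 P1: store L0 := 48 → I/M on L0; bus BusUpgr; mem=79
  op7 P0: load  L0 → S/S on L0; bus BusRd Flush; mem=48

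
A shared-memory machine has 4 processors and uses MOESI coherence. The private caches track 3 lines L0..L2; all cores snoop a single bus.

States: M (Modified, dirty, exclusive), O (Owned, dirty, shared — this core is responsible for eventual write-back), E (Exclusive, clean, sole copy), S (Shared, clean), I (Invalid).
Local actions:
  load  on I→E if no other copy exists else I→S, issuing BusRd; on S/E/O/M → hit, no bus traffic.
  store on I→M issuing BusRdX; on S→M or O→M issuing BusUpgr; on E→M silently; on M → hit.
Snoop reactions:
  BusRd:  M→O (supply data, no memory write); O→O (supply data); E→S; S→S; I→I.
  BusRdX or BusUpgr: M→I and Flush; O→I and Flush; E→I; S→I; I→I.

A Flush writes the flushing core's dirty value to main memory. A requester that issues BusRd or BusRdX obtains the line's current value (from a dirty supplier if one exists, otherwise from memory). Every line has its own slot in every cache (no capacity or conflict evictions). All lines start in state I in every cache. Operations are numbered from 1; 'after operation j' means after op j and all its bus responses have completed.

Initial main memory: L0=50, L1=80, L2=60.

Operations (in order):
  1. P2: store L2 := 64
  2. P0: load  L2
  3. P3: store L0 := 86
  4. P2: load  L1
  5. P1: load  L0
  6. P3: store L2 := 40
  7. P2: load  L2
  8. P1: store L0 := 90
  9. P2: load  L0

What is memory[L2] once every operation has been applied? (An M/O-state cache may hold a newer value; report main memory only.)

[1] P2: store L2 := 64 | P0:I, P1:I, P2:M(64), P3:I | bus: BusRdX
[2] P0: load  L2 | P0:S(64), P1:I, P2:O(64), P3:I | bus: BusRd
[3] P3: store L0 := 86 | P0:I, P1:I, P2:I, P3:M(86) | bus: BusRdX
[4] P2: load  L1 | P0:I, P1:I, P2:E(80), P3:I | bus: BusRd
[5] P1: load  L0 | P0:I, P1:S(86), P2:I, P3:O(86) | bus: BusRd
[6] P3: store L2 := 40 | P0:I, P1:I, P2:I, P3:M(40) | bus: BusRdX,Flush
[7] P2: load  L2 | P0:I, P1:I, P2:S(40), P3:O(40) | bus: BusRd
[8] P1: store L0 := 90 | P0:I, P1:M(90), P2:I, P3:I | bus: BusUpgr,Flush
[9] P2: load  L0 | P0:I, P1:O(90), P2:S(90), P3:I | bus: BusRd

memory[L2] = 64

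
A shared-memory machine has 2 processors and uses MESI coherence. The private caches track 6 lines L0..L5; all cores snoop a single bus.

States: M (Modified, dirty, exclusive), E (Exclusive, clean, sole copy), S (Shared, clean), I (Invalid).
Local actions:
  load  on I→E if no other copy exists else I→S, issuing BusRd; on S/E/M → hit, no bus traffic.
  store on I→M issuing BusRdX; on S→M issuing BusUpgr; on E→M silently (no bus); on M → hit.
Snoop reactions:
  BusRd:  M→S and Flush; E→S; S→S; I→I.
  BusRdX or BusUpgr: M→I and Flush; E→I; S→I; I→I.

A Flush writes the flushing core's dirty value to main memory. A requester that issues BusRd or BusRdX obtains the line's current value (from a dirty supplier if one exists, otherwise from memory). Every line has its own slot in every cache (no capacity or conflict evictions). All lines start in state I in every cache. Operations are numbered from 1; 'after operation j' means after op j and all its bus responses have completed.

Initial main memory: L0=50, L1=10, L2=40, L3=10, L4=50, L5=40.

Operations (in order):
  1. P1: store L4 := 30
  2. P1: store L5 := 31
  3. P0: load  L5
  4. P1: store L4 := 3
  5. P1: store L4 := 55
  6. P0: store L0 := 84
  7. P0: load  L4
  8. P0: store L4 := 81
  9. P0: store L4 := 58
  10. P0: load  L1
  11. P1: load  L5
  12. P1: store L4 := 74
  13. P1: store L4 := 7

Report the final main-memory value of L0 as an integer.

memory[L0] = 50

step 1: P1: store L4 := 30  ⟶  IM  (L4)  txn=BusRdX  M[L4]=50
step 2: P1: store L5 := 31  ⟶  IM  (L5)  txn=BusRdX  M[L5]=40
step 3: P0: load  L5  ⟶  SS  (L5)  txn=BusRd+Flush  M[L5]=31
step 4: P1: store L4 := 3  ⟶  IM  (L4)  txn=∅  M[L4]=50
step 5: P1: store L4 := 55  ⟶  IM  (L4)  txn=∅  M[L4]=50
step 6: P0: store L0 := 84  ⟶  MI  (L0)  txn=BusRdX  M[L0]=50
step 7: P0: load  L4  ⟶  SS  (L4)  txn=BusRd+Flush  M[L4]=55
step 8: P0: store L4 := 81  ⟶  MI  (L4)  txn=BusUpgr  M[L4]=55
step 9: P0: store L4 := 58  ⟶  MI  (L4)  txn=∅  M[L4]=55
step 10: P0: load  L1  ⟶  EI  (L1)  txn=BusRd  M[L1]=10
step 11: P1: load  L5  ⟶  SS  (L5)  txn=∅  M[L5]=31
step 12: P1: store L4 := 74  ⟶  IM  (L4)  txn=BusRdX+Flush  M[L4]=58
step 13: P1: store L4 := 7  ⟶  IM  (L4)  txn=∅  M[L4]=58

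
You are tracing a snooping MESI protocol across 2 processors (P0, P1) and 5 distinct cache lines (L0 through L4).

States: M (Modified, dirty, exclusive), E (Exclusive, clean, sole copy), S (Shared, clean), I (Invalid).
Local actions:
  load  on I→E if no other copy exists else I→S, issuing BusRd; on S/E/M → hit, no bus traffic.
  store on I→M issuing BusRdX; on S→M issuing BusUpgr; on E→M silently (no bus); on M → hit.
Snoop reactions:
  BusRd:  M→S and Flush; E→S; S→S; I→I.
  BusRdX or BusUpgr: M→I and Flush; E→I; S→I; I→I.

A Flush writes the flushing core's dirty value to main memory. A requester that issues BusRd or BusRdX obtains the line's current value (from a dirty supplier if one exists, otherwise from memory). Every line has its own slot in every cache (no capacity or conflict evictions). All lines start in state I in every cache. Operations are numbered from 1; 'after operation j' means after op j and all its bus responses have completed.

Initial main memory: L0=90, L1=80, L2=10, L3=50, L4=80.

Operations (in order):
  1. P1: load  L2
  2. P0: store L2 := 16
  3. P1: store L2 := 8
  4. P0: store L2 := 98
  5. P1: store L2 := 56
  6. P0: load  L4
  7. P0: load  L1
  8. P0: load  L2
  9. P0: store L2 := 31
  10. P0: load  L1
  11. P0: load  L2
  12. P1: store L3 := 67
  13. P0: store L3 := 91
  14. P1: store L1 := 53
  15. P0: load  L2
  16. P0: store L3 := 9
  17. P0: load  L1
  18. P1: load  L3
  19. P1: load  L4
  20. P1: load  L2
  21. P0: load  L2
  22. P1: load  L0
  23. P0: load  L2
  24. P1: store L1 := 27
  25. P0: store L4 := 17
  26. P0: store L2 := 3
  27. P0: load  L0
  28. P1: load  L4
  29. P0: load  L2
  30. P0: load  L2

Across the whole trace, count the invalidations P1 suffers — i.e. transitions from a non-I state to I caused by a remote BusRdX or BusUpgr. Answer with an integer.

invalidations = 6

[1] P1: load  L2 | P0:I, P1:E(10) | bus: BusRd
[2] P0: store L2 := 16 | P0:M(16), P1:I | bus: BusRdX
[3] P1: store L2 := 8 | P0:I, P1:M(8) | bus: BusRdX,Flush
[4] P0: store L2 := 98 | P0:M(98), P1:I | bus: BusRdX,Flush
[5] P1: store L2 := 56 | P0:I, P1:M(56) | bus: BusRdX,Flush
[6] P0: load  L4 | P0:E(80), P1:I | bus: BusRd
[7] P0: load  L1 | P0:E(80), P1:I | bus: BusRd
[8] P0: load  L2 | P0:S(56), P1:S(56) | bus: BusRd,Flush
[9] P0: store L2 := 31 | P0:M(31), P1:I | bus: BusUpgr
[10] P0: load  L1 | P0:E(80), P1:I | bus: none
[11] P0: load  L2 | P0:M(31), P1:I | bus: none
[12] P1: store L3 := 67 | P0:I, P1:M(67) | bus: BusRdX
[13] P0: store L3 := 91 | P0:M(91), P1:I | bus: BusRdX,Flush
[14] P1: store L1 := 53 | P0:I, P1:M(53) | bus: BusRdX
[15] P0: load  L2 | P0:M(31), P1:I | bus: none
[16] P0: store L3 := 9 | P0:M(9), P1:I | bus: none
[17] P0: load  L1 | P0:S(53), P1:S(53) | bus: BusRd,Flush
[18] P1: load  L3 | P0:S(9), P1:S(9) | bus: BusRd,Flush
[19] P1: load  L4 | P0:S(80), P1:S(80) | bus: BusRd
[20] P1: load  L2 | P0:S(31), P1:S(31) | bus: BusRd,Flush
[21] P0: load  L2 | P0:S(31), P1:S(31) | bus: none
[22] P1: load  L0 | P0:I, P1:E(90) | bus: BusRd
[23] P0: load  L2 | P0:S(31), P1:S(31) | bus: none
[24] P1: store L1 := 27 | P0:I, P1:M(27) | bus: BusUpgr
[25] P0: store L4 := 17 | P0:M(17), P1:I | bus: BusUpgr
[26] P0: store L2 := 3 | P0:M(3), P1:I | bus: BusUpgr
[27] P0: load  L0 | P0:S(90), P1:S(90) | bus: BusRd
[28] P1: load  L4 | P0:S(17), P1:S(17) | bus: BusRd,Flush
[29] P0: load  L2 | P0:M(3), P1:I | bus: none
[30] P0: load  L2 | P0:M(3), P1:I | bus: none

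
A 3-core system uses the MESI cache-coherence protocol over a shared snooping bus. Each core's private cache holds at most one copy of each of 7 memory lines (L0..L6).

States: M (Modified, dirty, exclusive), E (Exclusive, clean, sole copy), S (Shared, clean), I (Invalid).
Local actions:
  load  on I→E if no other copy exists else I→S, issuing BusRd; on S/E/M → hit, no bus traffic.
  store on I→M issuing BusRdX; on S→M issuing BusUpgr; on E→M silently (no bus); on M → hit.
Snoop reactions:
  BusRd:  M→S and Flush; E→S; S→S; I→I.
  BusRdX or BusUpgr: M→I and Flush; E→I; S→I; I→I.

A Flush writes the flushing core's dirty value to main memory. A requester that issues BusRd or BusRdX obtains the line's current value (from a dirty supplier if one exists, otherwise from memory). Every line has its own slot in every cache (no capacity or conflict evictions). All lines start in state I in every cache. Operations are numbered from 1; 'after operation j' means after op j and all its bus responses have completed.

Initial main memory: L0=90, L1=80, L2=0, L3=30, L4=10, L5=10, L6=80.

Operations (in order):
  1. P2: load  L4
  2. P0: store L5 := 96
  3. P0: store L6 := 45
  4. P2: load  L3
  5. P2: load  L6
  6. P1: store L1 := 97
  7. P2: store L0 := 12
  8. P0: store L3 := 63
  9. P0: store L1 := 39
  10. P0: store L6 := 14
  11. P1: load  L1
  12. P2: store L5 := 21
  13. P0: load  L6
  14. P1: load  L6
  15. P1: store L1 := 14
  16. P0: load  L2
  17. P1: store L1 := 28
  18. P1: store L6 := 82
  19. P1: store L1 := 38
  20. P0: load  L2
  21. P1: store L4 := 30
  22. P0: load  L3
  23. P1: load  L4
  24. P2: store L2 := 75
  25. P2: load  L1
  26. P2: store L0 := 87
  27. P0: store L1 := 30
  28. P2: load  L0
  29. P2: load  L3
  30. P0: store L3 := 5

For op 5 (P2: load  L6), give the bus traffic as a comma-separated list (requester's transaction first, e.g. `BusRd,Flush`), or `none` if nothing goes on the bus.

step 1: P2: load  L4  ⟶  IIE  (L4)  txn=BusRd  M[L4]=10
step 2: P0: store L5 := 96  ⟶  MII  (L5)  txn=BusRdX  M[L5]=10
step 3: P0: store L6 := 45  ⟶  MII  (L6)  txn=BusRdX  M[L6]=80
step 4: P2: load  L3  ⟶  IIE  (L3)  txn=BusRd  M[L3]=30
step 5: P2: load  L6  ⟶  SIS  (L6)  txn=BusRd+Flush  M[L6]=45
step 6: P1: store L1 := 97  ⟶  IMI  (L1)  txn=BusRdX  M[L1]=80
step 7: P2: store L0 := 12  ⟶  IIM  (L0)  txn=BusRdX  M[L0]=90
step 8: P0: store L3 := 63  ⟶  MII  (L3)  txn=BusRdX  M[L3]=30
step 9: P0: store L1 := 39  ⟶  MII  (L1)  txn=BusRdX+Flush  M[L1]=97
step 10: P0: store L6 := 14  ⟶  MII  (L6)  txn=BusUpgr  M[L6]=45
step 11: P1: load  L1  ⟶  SSI  (L1)  txn=BusRd+Flush  M[L1]=39
step 12: P2: store L5 := 21  ⟶  IIM  (L5)  txn=BusRdX+Flush  M[L5]=96
step 13: P0: load  L6  ⟶  MII  (L6)  txn=∅  M[L6]=45
step 14: P1: load  L6  ⟶  SSI  (L6)  txn=BusRd+Flush  M[L6]=14
step 15: P1: store L1 := 14  ⟶  IMI  (L1)  txn=BusUpgr  M[L1]=39
step 16: P0: load  L2  ⟶  EII  (L2)  txn=BusRd  M[L2]=0
step 17: P1: store L1 := 28  ⟶  IMI  (L1)  txn=∅  M[L1]=39
step 18: P1: store L6 := 82  ⟶  IMI  (L6)  txn=BusUpgr  M[L6]=14
step 19: P1: store L1 := 38  ⟶  IMI  (L1)  txn=∅  M[L1]=39
step 20: P0: load  L2  ⟶  EII  (L2)  txn=∅  M[L2]=0
step 21: P1: store L4 := 30  ⟶  IMI  (L4)  txn=BusRdX  M[L4]=10
step 22: P0: load  L3  ⟶  MII  (L3)  txn=∅  M[L3]=30
step 23: P1: load  L4  ⟶  IMI  (L4)  txn=∅  M[L4]=10
step 24: P2: store L2 := 75  ⟶  IIM  (L2)  txn=BusRdX  M[L2]=0
step 25: P2: load  L1  ⟶  ISS  (L1)  txn=BusRd+Flush  M[L1]=38
step 26: P2: store L0 := 87  ⟶  IIM  (L0)  txn=∅  M[L0]=90
step 27: P0: store L1 := 30  ⟶  MII  (L1)  txn=BusRdX  M[L1]=38
step 28: P2: load  L0  ⟶  IIM  (L0)  txn=∅  M[L0]=90
step 29: P2: load  L3  ⟶  SIS  (L3)  txn=BusRd+Flush  M[L3]=63
step 30: P0: store L3 := 5  ⟶  MII  (L3)  txn=BusUpgr  M[L3]=63

bus = BusRd,Flush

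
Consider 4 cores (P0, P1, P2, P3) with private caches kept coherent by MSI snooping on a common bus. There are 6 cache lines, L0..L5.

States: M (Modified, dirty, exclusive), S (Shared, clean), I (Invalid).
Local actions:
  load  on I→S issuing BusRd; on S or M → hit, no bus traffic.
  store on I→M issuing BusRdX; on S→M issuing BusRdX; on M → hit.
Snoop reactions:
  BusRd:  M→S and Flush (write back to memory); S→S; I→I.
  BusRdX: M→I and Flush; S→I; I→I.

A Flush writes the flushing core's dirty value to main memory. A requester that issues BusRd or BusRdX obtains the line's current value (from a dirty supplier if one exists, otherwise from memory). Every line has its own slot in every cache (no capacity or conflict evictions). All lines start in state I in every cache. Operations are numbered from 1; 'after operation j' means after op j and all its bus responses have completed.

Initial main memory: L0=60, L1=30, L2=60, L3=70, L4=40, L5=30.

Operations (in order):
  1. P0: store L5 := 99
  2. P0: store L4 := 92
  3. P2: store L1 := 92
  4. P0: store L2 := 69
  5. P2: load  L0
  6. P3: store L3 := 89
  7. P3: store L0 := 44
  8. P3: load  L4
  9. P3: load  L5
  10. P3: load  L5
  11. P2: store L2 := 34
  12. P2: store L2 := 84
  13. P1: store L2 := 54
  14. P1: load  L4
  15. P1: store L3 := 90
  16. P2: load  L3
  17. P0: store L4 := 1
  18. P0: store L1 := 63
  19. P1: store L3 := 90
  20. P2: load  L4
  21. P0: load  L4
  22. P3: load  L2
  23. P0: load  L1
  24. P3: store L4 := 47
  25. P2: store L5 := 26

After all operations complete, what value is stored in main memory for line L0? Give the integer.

1. P0: store L5 := 99  bus=[BusRdX]  L5: P0=M P1=I P2=I P3=I  mem[L5]=30
2. P0: store L4 := 92  bus=[BusRdX]  L4: P0=M P1=I P2=I P3=I  mem[L4]=40
3. P2: store L1 := 92  bus=[BusRdX]  L1: P0=I P1=I P2=M P3=I  mem[L1]=30
4. P0: store L2 := 69  bus=[BusRdX]  L2: P0=M P1=I P2=I P3=I  mem[L2]=60
5. P2: load  L0  bus=[BusRd]  L0: P0=I P1=I P2=S P3=I  mem[L0]=60
6. P3: store L3 := 89  bus=[BusRdX]  L3: P0=I P1=I P2=I P3=M  mem[L3]=70
7. P3: store L0 := 44  bus=[BusRdX]  L0: P0=I P1=I P2=I P3=M  mem[L0]=60
8. P3: load  L4  bus=[BusRd,Flush]  L4: P0=S P1=I P2=I P3=S  mem[L4]=92
9. P3: load  L5  bus=[BusRd,Flush]  L5: P0=S P1=I P2=I P3=S  mem[L5]=99
10. P3: load  L5  bus=[-]  L5: P0=S P1=I P2=I P3=S  mem[L5]=99
11. P2: store L2 := 34  bus=[BusRdX,Flush]  L2: P0=I P1=I P2=M P3=I  mem[L2]=69
12. P2: store L2 := 84  bus=[-]  L2: P0=I P1=I P2=M P3=I  mem[L2]=69
13. P1: store L2 := 54  bus=[BusRdX,Flush]  L2: P0=I P1=M P2=I P3=I  mem[L2]=84
14. P1: load  L4  bus=[BusRd]  L4: P0=S P1=S P2=I P3=S  mem[L4]=92
15. P1: store L3 := 90  bus=[BusRdX,Flush]  L3: P0=I P1=M P2=I P3=I  mem[L3]=89
16. P2: load  L3  bus=[BusRd,Flush]  L3: P0=I P1=S P2=S P3=I  mem[L3]=90
17. P0: store L4 := 1  bus=[BusRdX]  L4: P0=M P1=I P2=I P3=I  mem[L4]=92
18. P0: store L1 := 63  bus=[BusRdX,Flush]  L1: P0=M P1=I P2=I P3=I  mem[L1]=92
19. P1: store L3 := 90  bus=[BusRdX]  L3: P0=I P1=M P2=I P3=I  mem[L3]=90
20. P2: load  L4  bus=[BusRd,Flush]  L4: P0=S P1=I P2=S P3=I  mem[L4]=1
21. P0: load  L4  bus=[-]  L4: P0=S P1=I P2=S P3=I  mem[L4]=1
22. P3: load  L2  bus=[BusRd,Flush]  L2: P0=I P1=S P2=I P3=S  mem[L2]=54
23. P0: load  L1  bus=[-]  L1: P0=M P1=I P2=I P3=I  mem[L1]=92
24. P3: store L4 := 47  bus=[BusRdX]  L4: P0=I P1=I P2=I P3=M  mem[L4]=1
25. P2: store L5 := 26  bus=[BusRdX]  L5: P0=I P1=I P2=M P3=I  mem[L5]=99

memory[L0] = 60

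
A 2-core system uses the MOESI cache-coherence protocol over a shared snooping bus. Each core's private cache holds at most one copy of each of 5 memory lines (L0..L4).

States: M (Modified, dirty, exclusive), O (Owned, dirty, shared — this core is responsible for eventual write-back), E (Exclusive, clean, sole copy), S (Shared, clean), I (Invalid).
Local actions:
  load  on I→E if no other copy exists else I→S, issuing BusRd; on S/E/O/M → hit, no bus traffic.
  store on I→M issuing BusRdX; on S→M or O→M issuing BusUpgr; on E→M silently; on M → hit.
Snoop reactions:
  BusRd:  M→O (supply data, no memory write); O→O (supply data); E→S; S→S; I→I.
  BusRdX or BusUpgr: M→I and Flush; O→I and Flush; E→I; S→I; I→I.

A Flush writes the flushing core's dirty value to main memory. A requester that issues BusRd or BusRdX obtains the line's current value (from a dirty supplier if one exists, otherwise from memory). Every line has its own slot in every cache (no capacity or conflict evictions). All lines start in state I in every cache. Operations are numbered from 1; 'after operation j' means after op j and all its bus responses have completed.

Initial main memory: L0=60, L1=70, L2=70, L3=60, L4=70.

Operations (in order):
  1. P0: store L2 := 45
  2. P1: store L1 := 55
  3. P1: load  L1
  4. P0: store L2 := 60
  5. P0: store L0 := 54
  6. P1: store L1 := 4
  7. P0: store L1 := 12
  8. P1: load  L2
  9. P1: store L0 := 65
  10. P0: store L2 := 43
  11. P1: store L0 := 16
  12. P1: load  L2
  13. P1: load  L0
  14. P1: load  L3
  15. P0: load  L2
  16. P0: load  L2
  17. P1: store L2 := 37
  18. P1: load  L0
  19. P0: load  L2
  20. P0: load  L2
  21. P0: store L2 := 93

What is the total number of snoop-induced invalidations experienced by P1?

invalidations = 3

[1] P0: store L2 := 45 | P0:M(45), P1:I | bus: BusRdX
[2] P1: store L1 := 55 | P0:I, P1:M(55) | bus: BusRdX
[3] P1: load  L1 | P0:I, P1:M(55) | bus: none
[4] P0: store L2 := 60 | P0:M(60), P1:I | bus: none
[5] P0: store L0 := 54 | P0:M(54), P1:I | bus: BusRdX
[6] P1: store L1 := 4 | P0:I, P1:M(4) | bus: none
[7] P0: store L1 := 12 | P0:M(12), P1:I | bus: BusRdX,Flush
[8] P1: load  L2 | P0:O(60), P1:S(60) | bus: BusRd
[9] P1: store L0 := 65 | P0:I, P1:M(65) | bus: BusRdX,Flush
[10] P0: store L2 := 43 | P0:M(43), P1:I | bus: BusUpgr
[11] P1: store L0 := 16 | P0:I, P1:M(16) | bus: none
[12] P1: load  L2 | P0:O(43), P1:S(43) | bus: BusRd
[13] P1: load  L0 | P0:I, P1:M(16) | bus: none
[14] P1: load  L3 | P0:I, P1:E(60) | bus: BusRd
[15] P0: load  L2 | P0:O(43), P1:S(43) | bus: none
[16] P0: load  L2 | P0:O(43), P1:S(43) | bus: none
[17] P1: store L2 := 37 | P0:I, P1:M(37) | bus: BusUpgr,Flush
[18] P1: load  L0 | P0:I, P1:M(16) | bus: none
[19] P0: load  L2 | P0:S(37), P1:O(37) | bus: BusRd
[20] P0: load  L2 | P0:S(37), P1:O(37) | bus: none
[21] P0: store L2 := 93 | P0:M(93), P1:I | bus: BusUpgr,Flush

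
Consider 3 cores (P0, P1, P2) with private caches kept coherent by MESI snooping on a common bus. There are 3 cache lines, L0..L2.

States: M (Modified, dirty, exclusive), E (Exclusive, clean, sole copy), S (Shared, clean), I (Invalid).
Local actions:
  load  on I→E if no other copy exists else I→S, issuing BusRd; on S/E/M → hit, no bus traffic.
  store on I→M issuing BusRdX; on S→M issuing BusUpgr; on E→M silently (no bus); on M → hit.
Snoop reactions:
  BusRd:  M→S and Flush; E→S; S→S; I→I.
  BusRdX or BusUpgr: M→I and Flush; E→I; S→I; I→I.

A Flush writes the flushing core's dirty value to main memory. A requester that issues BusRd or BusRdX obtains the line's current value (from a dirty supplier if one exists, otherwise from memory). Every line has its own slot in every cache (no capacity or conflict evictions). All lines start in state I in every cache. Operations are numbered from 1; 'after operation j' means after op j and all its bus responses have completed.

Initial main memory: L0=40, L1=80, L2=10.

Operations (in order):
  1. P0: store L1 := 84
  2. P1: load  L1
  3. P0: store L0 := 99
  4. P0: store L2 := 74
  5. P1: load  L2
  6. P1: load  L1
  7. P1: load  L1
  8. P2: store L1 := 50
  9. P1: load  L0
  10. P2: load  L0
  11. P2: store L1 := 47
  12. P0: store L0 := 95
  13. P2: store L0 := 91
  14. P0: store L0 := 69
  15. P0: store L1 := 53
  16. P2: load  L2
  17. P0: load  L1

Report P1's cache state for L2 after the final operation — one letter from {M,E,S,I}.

  op1 P0: store L1 := 84 → M/I/I on L1; bus BusRdX; mem=80
  op2 P1: load  L1 → S/S/I on L1; bus BusRd Flush; mem=84
  op3 P0: store L0 := 99 → M/I/I on L0; bus BusRdX; mem=40
  op4 P0: store L2 := 74 → M/I/I on L2; bus BusRdX; mem=10
  op5 P1: load  L2 → S/S/I on L2; bus BusRd Flush; mem=74
  op6 P1: load  L1 → S/S/I on L1; bus (none); mem=84
  op7 P1: load  L1 → S/S/I on L1; bus (none); mem=84
  op8 P2: store L1 := 50 → I/I/M on L1; bus BusRdX; mem=84
  op9 P1: load  L0 → S/S/I on L0; bus BusRd Flush; mem=99
  op10 P2: load  L0 → S/S/S on L0; bus BusRd; mem=99
  op11 P2: store L1 := 47 → I/I/M on L1; bus (none); mem=84
  op12 P0: store L0 := 95 → M/I/I on L0; bus BusUpgr; mem=99
  op13 P2: store L0 := 91 → I/I/M on L0; bus BusRdX Flush; mem=95
  op14 P0: store L0 := 69 → M/I/I on L0; bus BusRdX Flush; mem=91
  op15 P0: store L1 := 53 → M/I/I on L1; bus BusRdX Flush; mem=47
  op16 P2: load  L2 → S/S/S on L2; bus BusRd; mem=74
  op17 P0: load  L1 → M/I/I on L1; bus (none); mem=47

state = S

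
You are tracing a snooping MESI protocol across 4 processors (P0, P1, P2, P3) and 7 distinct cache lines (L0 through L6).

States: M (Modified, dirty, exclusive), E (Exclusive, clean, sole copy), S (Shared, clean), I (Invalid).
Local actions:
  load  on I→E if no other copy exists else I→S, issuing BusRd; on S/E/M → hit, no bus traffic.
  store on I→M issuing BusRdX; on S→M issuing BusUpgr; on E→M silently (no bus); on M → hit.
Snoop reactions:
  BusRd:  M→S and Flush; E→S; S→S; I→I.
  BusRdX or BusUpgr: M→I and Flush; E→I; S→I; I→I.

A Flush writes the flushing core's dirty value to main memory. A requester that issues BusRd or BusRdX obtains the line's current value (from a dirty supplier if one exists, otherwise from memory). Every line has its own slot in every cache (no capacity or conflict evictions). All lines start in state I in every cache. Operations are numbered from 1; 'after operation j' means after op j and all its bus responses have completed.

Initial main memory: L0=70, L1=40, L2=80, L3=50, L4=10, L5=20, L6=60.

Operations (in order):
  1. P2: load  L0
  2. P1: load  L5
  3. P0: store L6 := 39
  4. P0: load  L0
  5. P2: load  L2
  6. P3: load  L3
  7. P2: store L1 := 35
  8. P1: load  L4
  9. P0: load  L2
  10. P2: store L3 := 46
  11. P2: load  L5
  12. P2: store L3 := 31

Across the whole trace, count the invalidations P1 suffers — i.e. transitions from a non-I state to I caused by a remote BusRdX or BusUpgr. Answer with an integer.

[1] P2: load  L0 | P0:I, P1:I, P2:E(70), P3:I | bus: BusRd
[2] P1: load  L5 | P0:I, P1:E(20), P2:I, P3:I | bus: BusRd
[3] P0: store L6 := 39 | P0:M(39), P1:I, P2:I, P3:I | bus: BusRdX
[4] P0: load  L0 | P0:S(70), P1:I, P2:S(70), P3:I | bus: BusRd
[5] P2: load  L2 | P0:I, P1:I, P2:E(80), P3:I | bus: BusRd
[6] P3: load  L3 | P0:I, P1:I, P2:I, P3:E(50) | bus: BusRd
[7] P2: store L1 := 35 | P0:I, P1:I, P2:M(35), P3:I | bus: BusRdX
[8] P1: load  L4 | P0:I, P1:E(10), P2:I, P3:I | bus: BusRd
[9] P0: load  L2 | P0:S(80), P1:I, P2:S(80), P3:I | bus: BusRd
[10] P2: store L3 := 46 | P0:I, P1:I, P2:M(46), P3:I | bus: BusRdX
[11] P2: load  L5 | P0:I, P1:S(20), P2:S(20), P3:I | bus: BusRd
[12] P2: store L3 := 31 | P0:I, P1:I, P2:M(31), P3:I | bus: none

invalidations = 0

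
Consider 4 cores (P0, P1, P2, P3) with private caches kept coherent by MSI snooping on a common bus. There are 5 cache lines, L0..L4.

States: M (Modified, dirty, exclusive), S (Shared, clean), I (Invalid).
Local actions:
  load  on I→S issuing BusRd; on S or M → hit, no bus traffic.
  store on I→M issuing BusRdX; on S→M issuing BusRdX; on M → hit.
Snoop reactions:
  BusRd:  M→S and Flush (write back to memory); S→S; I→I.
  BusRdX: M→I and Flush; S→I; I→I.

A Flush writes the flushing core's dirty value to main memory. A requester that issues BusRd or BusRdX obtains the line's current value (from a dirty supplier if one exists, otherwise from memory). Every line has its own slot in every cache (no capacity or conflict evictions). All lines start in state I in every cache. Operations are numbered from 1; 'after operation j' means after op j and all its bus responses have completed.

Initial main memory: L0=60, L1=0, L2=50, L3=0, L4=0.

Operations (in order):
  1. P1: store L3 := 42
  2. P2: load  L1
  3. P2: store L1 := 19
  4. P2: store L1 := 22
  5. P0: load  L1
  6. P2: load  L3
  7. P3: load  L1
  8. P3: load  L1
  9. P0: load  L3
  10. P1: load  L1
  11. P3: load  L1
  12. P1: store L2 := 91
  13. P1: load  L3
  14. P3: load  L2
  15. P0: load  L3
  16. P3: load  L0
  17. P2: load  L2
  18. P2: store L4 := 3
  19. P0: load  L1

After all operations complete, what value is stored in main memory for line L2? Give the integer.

1. P1: store L3 := 42  bus=[BusRdX]  L3: P0=I P1=M P2=I P3=I  mem[L3]=0
2. P2: load  L1  bus=[BusRd]  L1: P0=I P1=I P2=S P3=I  mem[L1]=0
3. P2: store L1 := 19  bus=[BusRdX]  L1: P0=I P1=I P2=M P3=I  mem[L1]=0
4. P2: store L1 := 22  bus=[-]  L1: P0=I P1=I P2=M P3=I  mem[L1]=0
5. P0: load  L1  bus=[BusRd,Flush]  L1: P0=S P1=I P2=S P3=I  mem[L1]=22
6. P2: load  L3  bus=[BusRd,Flush]  L3: P0=I P1=S P2=S P3=I  mem[L3]=42
7. P3: load  L1  bus=[BusRd]  L1: P0=S P1=I P2=S P3=S  mem[L1]=22
8. P3: load  L1  bus=[-]  L1: P0=S P1=I P2=S P3=S  mem[L1]=22
9. P0: load  L3  bus=[BusRd]  L3: P0=S P1=S P2=S P3=I  mem[L3]=42
10. P1: load  L1  bus=[BusRd]  L1: P0=S P1=S P2=S P3=S  mem[L1]=22
11. P3: load  L1  bus=[-]  L1: P0=S P1=S P2=S P3=S  mem[L1]=22
12. P1: store L2 := 91  bus=[BusRdX]  L2: P0=I P1=M P2=I P3=I  mem[L2]=50
13. P1: load  L3  bus=[-]  L3: P0=S P1=S P2=S P3=I  mem[L3]=42
14. P3: load  L2  bus=[BusRd,Flush]  L2: P0=I P1=S P2=I P3=S  mem[L2]=91
15. P0: load  L3  bus=[-]  L3: P0=S P1=S P2=S P3=I  mem[L3]=42
16. P3: load  L0  bus=[BusRd]  L0: P0=I P1=I P2=I P3=S  mem[L0]=60
17. P2: load  L2  bus=[BusRd]  L2: P0=I P1=S P2=S P3=S  mem[L2]=91
18. P2: store L4 := 3  bus=[BusRdX]  L4: P0=I P1=I P2=M P3=I  mem[L4]=0
19. P0: load  L1  bus=[-]  L1: P0=S P1=S P2=S P3=S  mem[L1]=22

memory[L2] = 91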